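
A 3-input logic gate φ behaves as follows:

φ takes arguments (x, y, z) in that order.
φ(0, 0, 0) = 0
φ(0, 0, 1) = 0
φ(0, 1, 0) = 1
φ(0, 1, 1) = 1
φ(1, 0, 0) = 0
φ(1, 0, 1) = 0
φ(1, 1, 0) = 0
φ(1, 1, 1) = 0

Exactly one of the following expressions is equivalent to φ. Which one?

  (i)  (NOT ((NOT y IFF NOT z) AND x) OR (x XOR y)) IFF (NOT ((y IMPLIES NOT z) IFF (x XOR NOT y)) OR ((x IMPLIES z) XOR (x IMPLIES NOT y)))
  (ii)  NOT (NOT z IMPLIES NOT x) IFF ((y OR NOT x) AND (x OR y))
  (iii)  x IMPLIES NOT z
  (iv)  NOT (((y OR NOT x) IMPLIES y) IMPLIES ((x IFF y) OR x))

iv

(i) fails at (0,1,1): the formula yields 0, φ is 1.
(ii) fails at (0,0,0): the formula yields 1, φ is 0.
(iii) fails at (0,0,0): the formula yields 1, φ is 0.
That leaves (iv). Evaluating it on every row reproduces the table of φ exactly.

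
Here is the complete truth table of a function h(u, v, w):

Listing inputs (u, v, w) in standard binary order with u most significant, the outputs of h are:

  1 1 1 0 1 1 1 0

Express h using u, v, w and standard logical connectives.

h(u, v, w) = ¬(((¬u ∧ v) ∧ w) ∨ ((u ∧ v) ∧ w))

There are just 2 zero rows: (0,1,1), (1,1,1). Their minterms are ¬u·v·w, u·v·w; the OR of those covers precisely the 0-outputs, and negating it yields h.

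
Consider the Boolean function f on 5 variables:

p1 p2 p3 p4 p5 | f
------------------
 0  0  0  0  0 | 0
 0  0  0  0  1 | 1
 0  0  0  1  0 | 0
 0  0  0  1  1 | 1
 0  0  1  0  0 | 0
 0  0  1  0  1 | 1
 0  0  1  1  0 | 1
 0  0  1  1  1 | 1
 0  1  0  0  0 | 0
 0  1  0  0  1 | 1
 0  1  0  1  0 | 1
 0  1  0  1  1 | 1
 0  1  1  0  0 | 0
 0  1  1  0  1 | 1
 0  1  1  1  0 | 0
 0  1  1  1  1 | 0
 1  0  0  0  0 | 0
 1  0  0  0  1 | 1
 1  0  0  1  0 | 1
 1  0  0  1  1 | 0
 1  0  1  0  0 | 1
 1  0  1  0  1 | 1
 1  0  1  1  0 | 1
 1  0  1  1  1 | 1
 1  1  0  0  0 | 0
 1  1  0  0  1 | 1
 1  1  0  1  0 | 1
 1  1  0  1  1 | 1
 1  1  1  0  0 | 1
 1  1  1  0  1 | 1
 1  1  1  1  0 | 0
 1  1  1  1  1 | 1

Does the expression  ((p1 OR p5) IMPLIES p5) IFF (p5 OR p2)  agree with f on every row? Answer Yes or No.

Test each input against both f and the formula:
  p1=0, p2=0, p3=0, p4=0, p5=0: formula gives 0, f = 0 ✓
  p1=0, p2=0, p3=0, p4=0, p5=1: formula gives 1, f = 1 ✓
  p1=0, p2=0, p3=0, p4=1, p5=0: formula gives 0, f = 0 ✓
  p1=0, p2=0, p3=0, p4=1, p5=1: formula gives 1, f = 1 ✓
  …
  p1=0, p2=0, p3=1, p4=1, p5=0: formula gives 0, but f = 1 ✗
Row (0,0,1,1,0) is a counterexample, so the formula is not equivalent to f.

No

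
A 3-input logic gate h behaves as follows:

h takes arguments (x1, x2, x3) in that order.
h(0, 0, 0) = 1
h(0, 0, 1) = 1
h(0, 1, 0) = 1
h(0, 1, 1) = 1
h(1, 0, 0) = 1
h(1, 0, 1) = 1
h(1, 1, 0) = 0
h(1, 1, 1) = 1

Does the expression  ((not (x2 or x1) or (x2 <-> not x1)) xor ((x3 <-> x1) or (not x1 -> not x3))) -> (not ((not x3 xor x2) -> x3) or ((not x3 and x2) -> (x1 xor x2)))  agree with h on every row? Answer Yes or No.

Yes

Check the formula against h row by row:
  x1=0, x2=0, x3=0: formula gives 1, h = 1 ✓
  x1=0, x2=0, x3=1: formula gives 1, h = 1 ✓
  x1=0, x2=1, x3=0: formula gives 1, h = 1 ✓
  x1=0, x2=1, x3=1: formula gives 1, h = 1 ✓
  x1=1, x2=0, x3=0: formula gives 1, h = 1 ✓
  …and likewise for the remaining 3 rows.
No disagreement on any input; they are logically equivalent.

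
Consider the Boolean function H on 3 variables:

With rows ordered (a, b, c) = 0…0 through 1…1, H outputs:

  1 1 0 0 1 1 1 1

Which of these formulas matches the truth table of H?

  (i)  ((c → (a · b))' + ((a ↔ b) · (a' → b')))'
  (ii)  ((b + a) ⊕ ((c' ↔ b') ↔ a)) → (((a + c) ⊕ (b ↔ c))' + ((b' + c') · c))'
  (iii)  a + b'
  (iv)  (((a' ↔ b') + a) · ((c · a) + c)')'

iii

(i): at (0,0,0) it gives 0, but H = 1 — eliminated.
(ii): at (0,0,1) it gives 0, but H = 1 — eliminated.
(iv): at (0,0,0) it gives 0, but H = 1 — eliminated.
Only (iii) survives; checking it on all 8 rows confirms it matches H.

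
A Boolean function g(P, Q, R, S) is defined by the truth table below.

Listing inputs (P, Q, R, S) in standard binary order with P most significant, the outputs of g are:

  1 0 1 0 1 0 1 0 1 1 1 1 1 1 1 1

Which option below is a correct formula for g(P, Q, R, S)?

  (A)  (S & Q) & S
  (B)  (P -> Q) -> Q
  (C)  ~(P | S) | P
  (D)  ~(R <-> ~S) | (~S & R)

C

(A) disagrees with g on (0,0,0,0) (formula → 0, table → 1); rule it out.
(B) disagrees with g on (0,0,0,0) (formula → 0, table → 1); rule it out.
(D) disagrees with g on (0,0,1,1) (formula → 1, table → 0); rule it out.
Only (C) survives; checking it on all 16 rows confirms it matches g.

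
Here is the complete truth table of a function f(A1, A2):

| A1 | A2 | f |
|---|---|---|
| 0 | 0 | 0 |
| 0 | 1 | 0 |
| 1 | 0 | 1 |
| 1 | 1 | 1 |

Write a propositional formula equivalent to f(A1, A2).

The output simply equals A1.

f(A1, A2) = A1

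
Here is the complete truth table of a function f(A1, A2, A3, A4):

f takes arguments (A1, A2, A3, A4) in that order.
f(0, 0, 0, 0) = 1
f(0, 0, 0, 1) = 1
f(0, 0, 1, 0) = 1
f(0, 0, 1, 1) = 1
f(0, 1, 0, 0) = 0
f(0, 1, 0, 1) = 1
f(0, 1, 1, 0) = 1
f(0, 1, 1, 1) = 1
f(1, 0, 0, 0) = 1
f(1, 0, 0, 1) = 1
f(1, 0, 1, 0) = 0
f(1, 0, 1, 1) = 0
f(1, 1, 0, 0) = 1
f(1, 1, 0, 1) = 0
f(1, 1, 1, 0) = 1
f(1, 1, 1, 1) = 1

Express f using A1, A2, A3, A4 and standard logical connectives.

f(A1, A2, A3, A4) = ¬((((((¬A1 ∧ A2) ∧ ¬A3) ∧ ¬A4) ∨ (((A1 ∧ ¬A2) ∧ A3) ∧ ¬A4)) ∨ (((A1 ∧ ¬A2) ∧ A3) ∧ A4)) ∨ (((A1 ∧ A2) ∧ ¬A3) ∧ A4))

The 0-rows are (0,1,0,0), (1,0,1,0), (1,0,1,1), (1,1,0,1). Take each as a conjunction (¬A1·A2·¬A3·¬A4, A1·¬A2·A3·¬A4, A1·¬A2·A3·A4, A1·A2·¬A3·A4), form their disjunction, and complement — that gives a formula that is 1 everywhere f is.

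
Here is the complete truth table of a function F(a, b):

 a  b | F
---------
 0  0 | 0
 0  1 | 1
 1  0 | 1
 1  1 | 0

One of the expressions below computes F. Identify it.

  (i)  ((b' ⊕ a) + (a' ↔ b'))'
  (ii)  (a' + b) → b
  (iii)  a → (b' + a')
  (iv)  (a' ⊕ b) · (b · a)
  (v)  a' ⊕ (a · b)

(ii) disagrees with F on (1,1) (formula → 1, table → 0); rule it out.
(iii) disagrees with F on (0,0) (formula → 1, table → 0); rule it out.
(iv) disagrees with F on (0,1) (formula → 0, table → 1); rule it out.
(v) disagrees with F on (0,0) (formula → 1, table → 0); rule it out.
(i) is the remaining candidate, and it agrees with F on all 4 inputs.

i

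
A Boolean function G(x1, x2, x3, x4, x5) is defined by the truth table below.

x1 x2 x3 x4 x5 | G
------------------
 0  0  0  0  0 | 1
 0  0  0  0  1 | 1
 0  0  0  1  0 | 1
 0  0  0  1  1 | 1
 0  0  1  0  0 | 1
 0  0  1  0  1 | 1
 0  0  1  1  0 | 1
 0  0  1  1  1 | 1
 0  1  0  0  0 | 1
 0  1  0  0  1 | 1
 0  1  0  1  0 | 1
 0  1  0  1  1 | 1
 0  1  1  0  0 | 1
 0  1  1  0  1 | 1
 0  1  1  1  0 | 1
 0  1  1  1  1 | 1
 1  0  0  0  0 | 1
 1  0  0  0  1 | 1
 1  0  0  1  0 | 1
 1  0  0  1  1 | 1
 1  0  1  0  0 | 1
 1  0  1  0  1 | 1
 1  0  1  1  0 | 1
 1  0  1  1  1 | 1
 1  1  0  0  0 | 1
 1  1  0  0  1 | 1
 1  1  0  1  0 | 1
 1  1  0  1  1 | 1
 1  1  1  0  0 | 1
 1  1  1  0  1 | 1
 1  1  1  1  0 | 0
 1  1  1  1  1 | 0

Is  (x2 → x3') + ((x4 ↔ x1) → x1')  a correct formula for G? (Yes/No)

Evaluate (x2 → x3') + ((x4 ↔ x1) → x1') on each row and compare to G:
  x1=0, x2=0, x3=0, x4=0, x5=0: formula gives 1, G = 1 ✓
  x1=0, x2=0, x3=0, x4=0, x5=1: formula gives 1, G = 1 ✓
  x1=0, x2=0, x3=0, x4=1, x5=0: formula gives 1, G = 1 ✓
  x1=0, x2=0, x3=0, x4=1, x5=1: formula gives 1, G = 1 ✓
  … (the remaining 28 rows also agree.)
No disagreement on any input; they are logically equivalent.

Yes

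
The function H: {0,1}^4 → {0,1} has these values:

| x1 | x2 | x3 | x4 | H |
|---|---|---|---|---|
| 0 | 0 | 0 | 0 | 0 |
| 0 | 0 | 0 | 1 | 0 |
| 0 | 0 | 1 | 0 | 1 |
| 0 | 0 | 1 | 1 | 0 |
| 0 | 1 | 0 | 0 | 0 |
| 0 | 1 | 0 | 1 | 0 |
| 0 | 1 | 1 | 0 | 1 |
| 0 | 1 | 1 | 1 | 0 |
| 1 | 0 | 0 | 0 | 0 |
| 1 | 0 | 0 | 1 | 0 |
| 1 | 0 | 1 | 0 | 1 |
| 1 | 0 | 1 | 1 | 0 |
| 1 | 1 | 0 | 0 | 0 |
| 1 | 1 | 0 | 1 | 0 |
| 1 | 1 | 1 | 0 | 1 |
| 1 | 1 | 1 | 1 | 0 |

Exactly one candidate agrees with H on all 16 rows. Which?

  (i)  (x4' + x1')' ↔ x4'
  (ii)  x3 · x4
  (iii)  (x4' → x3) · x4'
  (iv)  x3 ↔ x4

iii

(i) disagrees with H on (0,0,0,1) (formula → 1, table → 0); rule it out.
(ii) disagrees with H on (0,0,1,0) (formula → 0, table → 1); rule it out.
(iv) disagrees with H on (0,0,0,0) (formula → 1, table → 0); rule it out.
That leaves (iii). Evaluating it on every row reproduces the table of H exactly.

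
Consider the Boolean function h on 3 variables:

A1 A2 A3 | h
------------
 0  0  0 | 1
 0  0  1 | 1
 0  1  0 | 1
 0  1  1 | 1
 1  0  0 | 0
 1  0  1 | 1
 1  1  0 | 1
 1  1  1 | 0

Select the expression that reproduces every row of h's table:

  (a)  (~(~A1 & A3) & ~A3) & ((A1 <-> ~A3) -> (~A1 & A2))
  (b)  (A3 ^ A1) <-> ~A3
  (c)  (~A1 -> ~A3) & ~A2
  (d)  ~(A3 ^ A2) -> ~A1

d

(a) fails at (0,0,1): the formula yields 0, h is 1.
(b) fails at (0,0,0): the formula yields 0, h is 1.
(c) fails at (0,0,1): the formula yields 0, h is 1.
That leaves (d). Evaluating it on every row reproduces the table of h exactly.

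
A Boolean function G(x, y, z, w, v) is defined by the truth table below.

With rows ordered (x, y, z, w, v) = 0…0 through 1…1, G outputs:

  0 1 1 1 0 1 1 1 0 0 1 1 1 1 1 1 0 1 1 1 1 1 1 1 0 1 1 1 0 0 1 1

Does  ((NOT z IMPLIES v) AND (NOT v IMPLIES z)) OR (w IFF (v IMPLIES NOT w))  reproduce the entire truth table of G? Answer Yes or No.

Check the formula against G row by row:
  x=0, y=0, z=0, w=0, v=0: formula gives 0, G = 0 ✓
  x=0, y=0, z=0, w=0, v=1: formula gives 1, G = 1 ✓
  x=0, y=0, z=0, w=1, v=0: formula gives 1, G = 1 ✓
  x=0, y=0, z=0, w=1, v=1: formula gives 1, G = 1 ✓
  x=0, y=0, z=1, w=0, v=0: formula gives 1, but G = 0 ✗
Since they disagree at (0,0,1,0,0), the expression is not a correct formula for G.

No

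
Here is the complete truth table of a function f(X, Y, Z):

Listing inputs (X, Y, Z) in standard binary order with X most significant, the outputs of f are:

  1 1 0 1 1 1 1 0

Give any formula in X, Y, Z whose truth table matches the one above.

f(X, Y, Z) = ~(((~X & Y) & ~Z) | ((X & Y) & Z))

There are just 2 zero rows: (0,1,0), (1,1,1). Their minterms are ¬X·Y·¬Z, X·Y·Z; the OR of those covers precisely the 0-outputs, and negating it yields f.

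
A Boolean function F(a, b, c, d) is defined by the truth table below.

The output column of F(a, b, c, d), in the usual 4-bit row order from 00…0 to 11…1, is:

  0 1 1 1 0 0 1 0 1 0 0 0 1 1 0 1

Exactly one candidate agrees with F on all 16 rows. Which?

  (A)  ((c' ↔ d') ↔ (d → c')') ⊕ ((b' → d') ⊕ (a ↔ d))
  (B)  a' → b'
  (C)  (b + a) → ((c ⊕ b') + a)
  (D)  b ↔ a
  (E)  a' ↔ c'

(B) fails at (0,0,0,0): the formula yields 1, F is 0.
(C) fails at (0,0,0,0): the formula yields 1, F is 0.
(D) fails at (0,0,0,0): the formula yields 1, F is 0.
(E) fails at (0,0,0,0): the formula yields 1, F is 0.
That leaves (A). Evaluating it on every row reproduces the table of F exactly.

A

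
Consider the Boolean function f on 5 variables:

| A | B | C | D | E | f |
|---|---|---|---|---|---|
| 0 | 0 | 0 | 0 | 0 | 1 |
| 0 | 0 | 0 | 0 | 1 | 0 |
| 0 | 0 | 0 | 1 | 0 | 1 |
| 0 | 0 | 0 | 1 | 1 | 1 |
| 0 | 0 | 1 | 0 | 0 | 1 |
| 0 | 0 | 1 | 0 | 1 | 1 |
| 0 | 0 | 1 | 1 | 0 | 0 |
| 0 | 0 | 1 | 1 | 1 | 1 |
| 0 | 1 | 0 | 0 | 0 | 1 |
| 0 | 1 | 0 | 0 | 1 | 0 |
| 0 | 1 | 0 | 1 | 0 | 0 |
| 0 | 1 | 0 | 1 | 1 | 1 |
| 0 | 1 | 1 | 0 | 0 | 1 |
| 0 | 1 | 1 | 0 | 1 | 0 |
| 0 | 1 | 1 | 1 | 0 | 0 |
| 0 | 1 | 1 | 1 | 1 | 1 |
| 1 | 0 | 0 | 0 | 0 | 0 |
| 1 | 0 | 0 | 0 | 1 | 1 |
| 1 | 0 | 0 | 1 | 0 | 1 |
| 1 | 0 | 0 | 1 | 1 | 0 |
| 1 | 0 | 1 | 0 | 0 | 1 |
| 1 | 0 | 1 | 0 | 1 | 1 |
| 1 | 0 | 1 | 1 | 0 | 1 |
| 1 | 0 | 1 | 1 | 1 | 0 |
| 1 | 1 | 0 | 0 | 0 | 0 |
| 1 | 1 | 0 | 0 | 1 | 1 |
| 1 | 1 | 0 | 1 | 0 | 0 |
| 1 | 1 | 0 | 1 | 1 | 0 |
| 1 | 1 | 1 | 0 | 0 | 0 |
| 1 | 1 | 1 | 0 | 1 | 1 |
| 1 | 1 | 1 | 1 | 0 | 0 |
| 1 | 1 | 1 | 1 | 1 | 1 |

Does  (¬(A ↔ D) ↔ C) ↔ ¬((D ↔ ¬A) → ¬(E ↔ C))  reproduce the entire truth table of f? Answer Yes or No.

No

Test each input against both f and the formula:
  A=0, B=0, C=0, D=0, E=0: formula gives 0, but f = 1 ✗
Since they disagree at (0,0,0,0,0), the expression is not a correct formula for f.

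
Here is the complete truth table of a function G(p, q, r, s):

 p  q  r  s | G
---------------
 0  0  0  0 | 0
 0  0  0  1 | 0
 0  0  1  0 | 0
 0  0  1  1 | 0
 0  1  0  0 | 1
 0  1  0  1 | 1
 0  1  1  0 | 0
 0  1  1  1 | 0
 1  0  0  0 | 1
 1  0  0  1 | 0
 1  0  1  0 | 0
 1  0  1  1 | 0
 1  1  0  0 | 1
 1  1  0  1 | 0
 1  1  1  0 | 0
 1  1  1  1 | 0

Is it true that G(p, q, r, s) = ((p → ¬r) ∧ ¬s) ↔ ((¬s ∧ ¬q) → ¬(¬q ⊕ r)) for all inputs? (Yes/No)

Evaluate ((p → ¬r) ∧ ¬s) ↔ ((¬s ∧ ¬q) → ¬(¬q ⊕ r)) on each row and compare to G:
  p=0, q=0, r=0, s=0: formula gives 0, G = 0 ✓
  p=0, q=0, r=0, s=1: formula gives 0, G = 0 ✓
  p=0, q=0, r=1, s=0: formula gives 1, but G = 0 ✗
Since they disagree at (0,0,1,0), the expression is not a correct formula for G.

No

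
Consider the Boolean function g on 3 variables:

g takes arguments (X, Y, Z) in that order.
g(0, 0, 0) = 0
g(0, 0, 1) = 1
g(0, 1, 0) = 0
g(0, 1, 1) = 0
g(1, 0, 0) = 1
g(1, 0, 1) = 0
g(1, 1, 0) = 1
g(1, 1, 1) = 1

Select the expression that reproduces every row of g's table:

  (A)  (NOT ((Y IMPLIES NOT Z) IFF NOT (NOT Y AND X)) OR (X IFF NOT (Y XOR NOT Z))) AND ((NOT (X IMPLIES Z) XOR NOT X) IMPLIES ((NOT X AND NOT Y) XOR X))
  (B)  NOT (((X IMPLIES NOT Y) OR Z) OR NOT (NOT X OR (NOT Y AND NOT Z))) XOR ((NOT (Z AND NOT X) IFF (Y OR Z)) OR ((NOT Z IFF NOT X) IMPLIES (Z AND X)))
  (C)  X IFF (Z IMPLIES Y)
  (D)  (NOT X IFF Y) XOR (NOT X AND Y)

(A) fails at (0,0,0): the formula yields 1, g is 0.
(B) fails at (0,1,0): the formula yields 1, g is 0.
(D) fails at (0,0,1): the formula yields 0, g is 1.
Only (C) survives; checking it on all 8 rows confirms it matches g.

C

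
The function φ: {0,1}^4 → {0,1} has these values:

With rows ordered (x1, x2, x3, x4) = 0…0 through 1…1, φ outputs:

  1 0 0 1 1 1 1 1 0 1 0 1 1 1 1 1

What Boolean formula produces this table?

The 0-rows are (0,0,0,1), (0,0,1,0), (1,0,0,0), (1,0,1,0). Take each as a conjunction (¬x1·¬x2·¬x3·x4, ¬x1·¬x2·x3·¬x4, x1·¬x2·¬x3·¬x4, x1·¬x2·x3·¬x4), form their disjunction, and complement — that gives a formula that is 1 everywhere φ is.

φ(x1, x2, x3, x4) = ~((((((~x1 & ~x2) & ~x3) & x4) | (((~x1 & ~x2) & x3) & ~x4)) | (((x1 & ~x2) & ~x3) & ~x4)) | (((x1 & ~x2) & x3) & ~x4))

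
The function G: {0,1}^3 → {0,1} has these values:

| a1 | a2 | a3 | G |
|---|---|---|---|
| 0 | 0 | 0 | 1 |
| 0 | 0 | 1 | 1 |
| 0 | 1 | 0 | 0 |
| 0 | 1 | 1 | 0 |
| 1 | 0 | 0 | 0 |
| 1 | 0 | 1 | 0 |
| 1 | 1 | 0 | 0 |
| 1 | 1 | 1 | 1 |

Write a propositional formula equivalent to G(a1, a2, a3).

The 1-rows are (0,0,0), (0,0,1), (1,1,1). Each contributes one minterm — ¬a1·¬a2·¬a3; ¬a1·¬a2·a3; a1·a2·a3 — and their disjunction is a sum-of-products form of G.

G(a1, a2, a3) = (((¬a1 ∧ ¬a2) ∧ ¬a3) ∨ ((¬a1 ∧ ¬a2) ∧ a3)) ∨ ((a1 ∧ a2) ∧ a3)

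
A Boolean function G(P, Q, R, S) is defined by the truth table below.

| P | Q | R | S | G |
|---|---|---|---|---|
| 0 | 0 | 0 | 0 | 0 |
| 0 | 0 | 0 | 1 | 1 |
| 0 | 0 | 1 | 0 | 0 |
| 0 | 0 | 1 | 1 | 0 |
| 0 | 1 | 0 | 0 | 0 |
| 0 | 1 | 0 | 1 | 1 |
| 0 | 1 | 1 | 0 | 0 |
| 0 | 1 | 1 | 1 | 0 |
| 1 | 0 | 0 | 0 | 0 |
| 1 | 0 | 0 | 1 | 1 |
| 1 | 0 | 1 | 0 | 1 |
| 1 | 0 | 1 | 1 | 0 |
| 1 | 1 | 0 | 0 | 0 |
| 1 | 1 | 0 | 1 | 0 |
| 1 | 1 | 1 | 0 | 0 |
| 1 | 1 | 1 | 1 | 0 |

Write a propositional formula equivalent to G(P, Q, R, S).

Collect the rows where G=1 — (0,0,0,1), (0,1,0,1), (1,0,0,1), (1,0,1,0) — and write one minterm per row: ¬P·¬Q·¬R·S, ¬P·Q·¬R·S, P·¬Q·¬R·S, P·¬Q·R·¬S. Their union (logical OR) reproduces the table exactly.

G(P, Q, R, S) = (((((NOT P AND NOT Q) AND NOT R) AND S) OR (((NOT P AND Q) AND NOT R) AND S)) OR (((P AND NOT Q) AND NOT R) AND S)) OR (((P AND NOT Q) AND R) AND NOT S)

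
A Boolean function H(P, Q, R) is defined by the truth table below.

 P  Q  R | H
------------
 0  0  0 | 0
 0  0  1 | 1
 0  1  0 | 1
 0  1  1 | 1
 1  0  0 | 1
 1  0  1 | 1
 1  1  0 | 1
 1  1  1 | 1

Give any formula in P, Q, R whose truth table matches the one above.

The output is 1 whenever at least one input is 1 — the OR of all inputs.

H(P, Q, R) = (P or Q) or R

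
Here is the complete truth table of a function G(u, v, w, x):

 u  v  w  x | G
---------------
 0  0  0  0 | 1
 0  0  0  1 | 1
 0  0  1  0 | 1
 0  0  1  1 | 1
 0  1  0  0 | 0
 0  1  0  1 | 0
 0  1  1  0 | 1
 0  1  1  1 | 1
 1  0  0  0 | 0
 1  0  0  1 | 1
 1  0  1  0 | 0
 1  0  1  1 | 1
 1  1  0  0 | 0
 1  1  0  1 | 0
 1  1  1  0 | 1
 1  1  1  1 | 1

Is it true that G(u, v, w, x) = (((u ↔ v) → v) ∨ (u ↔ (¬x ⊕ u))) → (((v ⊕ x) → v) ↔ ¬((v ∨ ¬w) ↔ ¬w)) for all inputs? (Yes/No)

Evaluate (((u ↔ v) → v) ∨ (u ↔ (¬x ⊕ u))) → (((v ⊕ x) → v) ↔ ¬((v ∨ ¬w) ↔ ¬w)) on each row and compare to G:
  u=0, v=0, w=0, x=0: formula gives 1, G = 1 ✓
  u=0, v=0, w=0, x=1: formula gives 1, G = 1 ✓
  u=0, v=0, w=1, x=0: formula gives 1, G = 1 ✓
  u=0, v=0, w=1, x=1: formula gives 1, G = 1 ✓
  …and likewise for the remaining 12 rows.
All 16 rows match — the expression computes G exactly.

Yes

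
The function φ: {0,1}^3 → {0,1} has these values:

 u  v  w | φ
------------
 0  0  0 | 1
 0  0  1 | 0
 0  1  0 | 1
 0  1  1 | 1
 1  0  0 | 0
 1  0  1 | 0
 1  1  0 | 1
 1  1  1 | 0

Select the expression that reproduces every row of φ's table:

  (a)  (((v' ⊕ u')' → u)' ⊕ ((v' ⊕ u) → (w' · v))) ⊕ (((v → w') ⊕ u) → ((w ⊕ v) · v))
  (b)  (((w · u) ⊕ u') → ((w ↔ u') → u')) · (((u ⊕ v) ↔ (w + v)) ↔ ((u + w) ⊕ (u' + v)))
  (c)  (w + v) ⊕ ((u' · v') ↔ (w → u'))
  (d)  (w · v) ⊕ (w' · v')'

c

(a) fails at (0,0,1): the formula yields 1, φ is 0.
(b) fails at (0,0,1): the formula yields 1, φ is 0.
(d) fails at (0,0,0): the formula yields 0, φ is 1.
Only (c) survives; checking it on all 8 rows confirms it matches φ.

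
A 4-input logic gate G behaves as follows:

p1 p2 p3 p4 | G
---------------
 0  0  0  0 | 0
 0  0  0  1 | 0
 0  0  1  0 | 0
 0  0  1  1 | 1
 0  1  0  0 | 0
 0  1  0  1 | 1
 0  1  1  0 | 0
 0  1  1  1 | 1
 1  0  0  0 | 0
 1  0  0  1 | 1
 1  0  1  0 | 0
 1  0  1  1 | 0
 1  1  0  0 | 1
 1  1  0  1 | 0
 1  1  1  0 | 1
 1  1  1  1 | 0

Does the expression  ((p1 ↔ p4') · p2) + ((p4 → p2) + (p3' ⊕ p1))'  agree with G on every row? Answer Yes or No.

Check the formula against G row by row:
  p1=0, p2=0, p3=0, p4=0: formula gives 0, G = 0 ✓
  p1=0, p2=0, p3=0, p4=1: formula gives 0, G = 0 ✓
  p1=0, p2=0, p3=1, p4=0: formula gives 0, G = 0 ✓
  p1=0, p2=0, p3=1, p4=1: formula gives 1, G = 1 ✓
  … (the remaining 12 rows also agree.)
All 16 rows match — the expression computes G exactly.

Yes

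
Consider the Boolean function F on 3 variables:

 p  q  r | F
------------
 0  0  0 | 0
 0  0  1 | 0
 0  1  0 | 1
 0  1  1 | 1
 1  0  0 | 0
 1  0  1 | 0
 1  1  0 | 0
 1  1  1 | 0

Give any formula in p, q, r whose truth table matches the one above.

F(p, q, r) = ((¬p ∧ q) ∧ ¬r) ∨ ((¬p ∧ q) ∧ r)

The 1-rows are (0,1,0), (0,1,1). Each contributes one minterm — ¬p·q·¬r; ¬p·q·r — and their disjunction is a sum-of-products form of F.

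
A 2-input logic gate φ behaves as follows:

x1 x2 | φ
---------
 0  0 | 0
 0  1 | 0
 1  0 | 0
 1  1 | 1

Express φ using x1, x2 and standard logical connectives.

The output is 1 only when every input is 1 — the AND of all inputs.

φ(x1, x2) = x1 · x2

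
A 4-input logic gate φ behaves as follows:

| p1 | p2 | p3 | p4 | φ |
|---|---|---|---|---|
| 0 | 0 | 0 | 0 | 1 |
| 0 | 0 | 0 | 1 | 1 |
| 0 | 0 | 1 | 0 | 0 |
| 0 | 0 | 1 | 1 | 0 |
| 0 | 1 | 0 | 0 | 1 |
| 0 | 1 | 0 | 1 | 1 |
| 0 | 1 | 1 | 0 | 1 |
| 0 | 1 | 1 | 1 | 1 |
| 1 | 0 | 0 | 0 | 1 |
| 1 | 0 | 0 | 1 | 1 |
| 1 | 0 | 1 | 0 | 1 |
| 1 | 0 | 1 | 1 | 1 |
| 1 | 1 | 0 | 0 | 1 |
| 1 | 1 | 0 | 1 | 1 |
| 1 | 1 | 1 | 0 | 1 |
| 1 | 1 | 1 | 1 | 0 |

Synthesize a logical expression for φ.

φ(p1, p2, p3, p4) = NOT (((((NOT p1 AND NOT p2) AND p3) AND NOT p4) OR (((NOT p1 AND NOT p2) AND p3) AND p4)) OR (((p1 AND p2) AND p3) AND p4))

The 0-rows are (0,0,1,0), (0,0,1,1), (1,1,1,1). Take each as a conjunction (¬p1·¬p2·p3·¬p4, ¬p1·¬p2·p3·p4, p1·p2·p3·p4), form their disjunction, and complement — that gives a formula that is 1 everywhere φ is.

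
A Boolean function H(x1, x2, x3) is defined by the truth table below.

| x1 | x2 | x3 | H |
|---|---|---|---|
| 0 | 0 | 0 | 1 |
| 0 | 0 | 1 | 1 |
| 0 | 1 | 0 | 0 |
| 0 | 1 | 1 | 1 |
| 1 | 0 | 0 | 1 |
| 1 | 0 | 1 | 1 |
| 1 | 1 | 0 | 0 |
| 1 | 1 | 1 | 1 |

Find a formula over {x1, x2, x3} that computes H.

H(x1, x2, x3) = ~(((~x1 & x2) & ~x3) | ((x1 & x2) & ~x3))

There are just 2 zero rows: (0,1,0), (1,1,0). Their minterms are ¬x1·x2·¬x3, x1·x2·¬x3; the OR of those covers precisely the 0-outputs, and negating it yields H.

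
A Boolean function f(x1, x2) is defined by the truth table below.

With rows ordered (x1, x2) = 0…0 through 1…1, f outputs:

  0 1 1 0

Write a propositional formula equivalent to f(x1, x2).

f(x1, x2) = x1 ⊕ x2

The output is 1 exactly when an odd number of inputs are 1 — the 2-way XOR (parity).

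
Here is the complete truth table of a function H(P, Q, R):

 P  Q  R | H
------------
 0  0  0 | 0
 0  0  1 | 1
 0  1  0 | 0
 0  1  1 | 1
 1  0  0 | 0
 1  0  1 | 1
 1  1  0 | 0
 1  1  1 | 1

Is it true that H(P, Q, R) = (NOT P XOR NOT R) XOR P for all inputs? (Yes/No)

Evaluate (NOT P XOR NOT R) XOR P on each row and compare to H:
  P=0, Q=0, R=0: formula gives 0, H = 0 ✓
  P=0, Q=0, R=1: formula gives 1, H = 1 ✓
  P=0, Q=1, R=0: formula gives 0, H = 0 ✓
  P=0, Q=1, R=1: formula gives 1, H = 1 ✓
  P=1, Q=0, R=0: formula gives 0, H = 0 ✓
  … (the remaining 3 rows also agree.)
No disagreement on any input; they are logically equivalent.

Yes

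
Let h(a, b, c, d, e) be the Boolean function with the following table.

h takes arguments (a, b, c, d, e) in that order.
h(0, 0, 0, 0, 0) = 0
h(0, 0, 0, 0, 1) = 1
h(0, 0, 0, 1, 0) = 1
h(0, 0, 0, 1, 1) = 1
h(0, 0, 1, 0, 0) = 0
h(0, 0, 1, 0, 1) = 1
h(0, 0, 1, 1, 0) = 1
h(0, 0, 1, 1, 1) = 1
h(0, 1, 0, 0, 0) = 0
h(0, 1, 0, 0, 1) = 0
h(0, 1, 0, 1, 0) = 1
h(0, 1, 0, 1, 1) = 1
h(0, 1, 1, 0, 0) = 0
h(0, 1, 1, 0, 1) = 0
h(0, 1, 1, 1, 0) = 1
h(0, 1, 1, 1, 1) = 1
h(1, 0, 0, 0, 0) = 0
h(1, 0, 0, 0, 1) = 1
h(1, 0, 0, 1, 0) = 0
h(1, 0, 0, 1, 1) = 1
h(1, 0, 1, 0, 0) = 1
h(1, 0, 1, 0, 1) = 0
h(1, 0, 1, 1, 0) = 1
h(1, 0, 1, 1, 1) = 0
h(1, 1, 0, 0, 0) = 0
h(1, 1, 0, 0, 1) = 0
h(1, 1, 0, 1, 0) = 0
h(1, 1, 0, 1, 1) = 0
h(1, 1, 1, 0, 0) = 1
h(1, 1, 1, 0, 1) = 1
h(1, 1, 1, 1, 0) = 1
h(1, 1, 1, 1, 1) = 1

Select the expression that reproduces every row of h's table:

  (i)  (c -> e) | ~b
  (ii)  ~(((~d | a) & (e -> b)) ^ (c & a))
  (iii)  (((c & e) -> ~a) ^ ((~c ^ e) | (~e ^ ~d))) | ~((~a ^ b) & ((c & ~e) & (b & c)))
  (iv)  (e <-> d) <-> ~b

ii

(i): at (0,0,0,0,0) it gives 1, but h = 0 — eliminated.
(iii): at (0,0,0,0,0) it gives 1, but h = 0 — eliminated.
(iv): at (0,0,0,0,0) it gives 1, but h = 0 — eliminated.
That leaves (ii). Evaluating it on every row reproduces the table of h exactly.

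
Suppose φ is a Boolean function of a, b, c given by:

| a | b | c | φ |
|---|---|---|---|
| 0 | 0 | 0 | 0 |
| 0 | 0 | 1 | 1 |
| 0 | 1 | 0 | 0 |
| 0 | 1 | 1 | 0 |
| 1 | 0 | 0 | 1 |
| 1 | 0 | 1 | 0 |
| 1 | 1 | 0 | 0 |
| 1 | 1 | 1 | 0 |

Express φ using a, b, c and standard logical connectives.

The 1-rows are (0,0,1), (1,0,0). Each contributes one minterm — ¬a·¬b·c; a·¬b·¬c — and their disjunction is a sum-of-products form of φ.

φ(a, b, c) = ((not a and not b) and c) or ((a and not b) and not c)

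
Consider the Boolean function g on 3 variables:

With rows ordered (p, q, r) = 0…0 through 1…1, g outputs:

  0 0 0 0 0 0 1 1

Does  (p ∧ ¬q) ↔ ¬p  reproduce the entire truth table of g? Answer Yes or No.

Evaluate (p ∧ ¬q) ↔ ¬p on each row and compare to g:
  p=0, q=0, r=0: formula gives 0, g = 0 ✓
  p=0, q=0, r=1: formula gives 0, g = 0 ✓
  p=0, q=1, r=0: formula gives 0, g = 0 ✓
  p=0, q=1, r=1: formula gives 0, g = 0 ✓
  p=1, q=0, r=0: formula gives 0, g = 0 ✓
  … (the remaining 3 rows also agree.)
Every row agrees, so the formula is equivalent.

Yes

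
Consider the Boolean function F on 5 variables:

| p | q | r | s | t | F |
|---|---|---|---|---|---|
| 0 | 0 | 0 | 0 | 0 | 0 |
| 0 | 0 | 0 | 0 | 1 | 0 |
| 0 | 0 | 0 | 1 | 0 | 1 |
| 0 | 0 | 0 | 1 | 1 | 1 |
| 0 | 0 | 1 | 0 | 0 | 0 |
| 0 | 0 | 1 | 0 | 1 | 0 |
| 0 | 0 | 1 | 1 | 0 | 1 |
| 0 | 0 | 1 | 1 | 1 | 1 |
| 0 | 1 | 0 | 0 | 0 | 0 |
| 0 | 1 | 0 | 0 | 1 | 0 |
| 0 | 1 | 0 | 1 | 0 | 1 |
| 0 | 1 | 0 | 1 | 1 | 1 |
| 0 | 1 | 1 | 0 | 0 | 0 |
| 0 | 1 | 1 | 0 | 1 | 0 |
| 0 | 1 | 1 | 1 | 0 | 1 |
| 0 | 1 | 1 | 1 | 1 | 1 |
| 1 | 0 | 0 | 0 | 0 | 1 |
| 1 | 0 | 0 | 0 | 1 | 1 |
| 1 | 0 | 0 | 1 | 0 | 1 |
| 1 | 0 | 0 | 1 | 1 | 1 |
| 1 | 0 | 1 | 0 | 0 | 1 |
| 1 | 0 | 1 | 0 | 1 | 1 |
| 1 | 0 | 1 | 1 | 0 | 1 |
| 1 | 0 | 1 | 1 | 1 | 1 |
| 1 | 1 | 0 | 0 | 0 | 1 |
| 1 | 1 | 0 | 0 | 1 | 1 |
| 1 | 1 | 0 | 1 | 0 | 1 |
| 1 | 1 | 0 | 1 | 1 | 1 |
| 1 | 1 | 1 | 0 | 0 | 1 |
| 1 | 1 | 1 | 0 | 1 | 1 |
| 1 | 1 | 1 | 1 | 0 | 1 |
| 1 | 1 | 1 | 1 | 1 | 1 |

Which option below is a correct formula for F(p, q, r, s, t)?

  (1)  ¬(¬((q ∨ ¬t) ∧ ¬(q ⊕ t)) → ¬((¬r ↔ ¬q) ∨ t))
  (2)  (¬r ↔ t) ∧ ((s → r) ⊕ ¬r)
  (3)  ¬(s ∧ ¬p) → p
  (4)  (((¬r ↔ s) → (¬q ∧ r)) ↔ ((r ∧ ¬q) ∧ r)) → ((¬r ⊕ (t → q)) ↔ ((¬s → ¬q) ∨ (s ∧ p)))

(1) disagrees with F on (0,0,0,0,1) (formula → 1, table → 0); rule it out.
(2) disagrees with F on (0,0,0,1,0) (formula → 0, table → 1); rule it out.
(4) disagrees with F on (0,0,0,0,0) (formula → 1, table → 0); rule it out.
(3) is the remaining candidate, and it agrees with F on all 32 inputs.

3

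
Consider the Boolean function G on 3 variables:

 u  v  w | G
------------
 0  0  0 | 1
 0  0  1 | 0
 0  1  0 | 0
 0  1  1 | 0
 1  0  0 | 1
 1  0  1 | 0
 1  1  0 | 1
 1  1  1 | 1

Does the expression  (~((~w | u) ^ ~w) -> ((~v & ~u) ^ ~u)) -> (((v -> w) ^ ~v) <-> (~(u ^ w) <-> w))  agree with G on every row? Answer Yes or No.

Check the formula against G row by row:
  u=0, v=0, w=0: formula gives 1, G = 1 ✓
  u=0, v=0, w=1: formula gives 1, but G = 0 ✗
Since they disagree at (0,0,1), the expression is not a correct formula for G.

No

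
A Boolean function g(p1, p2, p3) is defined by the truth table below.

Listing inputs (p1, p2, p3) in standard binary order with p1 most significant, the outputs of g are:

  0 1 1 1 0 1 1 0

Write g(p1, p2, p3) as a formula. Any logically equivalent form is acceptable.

g(p1, p2, p3) = not ((((not p1 and not p2) and not p3) or ((p1 and not p2) and not p3)) or ((p1 and p2) and p3))

There are just 3 zero rows: (0,0,0), (1,0,0), (1,1,1). Their minterms are ¬p1·¬p2·¬p3, p1·¬p2·¬p3, p1·p2·p3; the OR of those covers precisely the 0-outputs, and negating it yields g.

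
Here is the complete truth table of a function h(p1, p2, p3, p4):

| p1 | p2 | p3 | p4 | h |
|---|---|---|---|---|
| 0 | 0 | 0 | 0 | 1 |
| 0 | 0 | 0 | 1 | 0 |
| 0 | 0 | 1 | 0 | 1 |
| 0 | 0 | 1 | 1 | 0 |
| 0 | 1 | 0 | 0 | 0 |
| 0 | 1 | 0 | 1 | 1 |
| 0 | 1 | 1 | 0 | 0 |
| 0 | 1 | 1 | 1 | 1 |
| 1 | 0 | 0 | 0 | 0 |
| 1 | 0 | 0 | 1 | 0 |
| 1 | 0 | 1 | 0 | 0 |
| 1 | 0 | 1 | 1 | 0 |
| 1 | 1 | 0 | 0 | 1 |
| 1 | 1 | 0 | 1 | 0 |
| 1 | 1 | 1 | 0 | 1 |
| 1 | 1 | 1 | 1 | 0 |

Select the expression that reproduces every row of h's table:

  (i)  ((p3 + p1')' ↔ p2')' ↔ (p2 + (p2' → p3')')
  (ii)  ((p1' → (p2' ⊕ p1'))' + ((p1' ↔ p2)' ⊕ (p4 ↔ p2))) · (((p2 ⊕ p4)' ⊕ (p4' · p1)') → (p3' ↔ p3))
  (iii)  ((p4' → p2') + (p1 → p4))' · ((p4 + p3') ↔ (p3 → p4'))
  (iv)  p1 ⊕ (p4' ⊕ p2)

ii

(i) fails at (0,0,0,0): the formula yields 0, h is 1.
(iii) fails at (0,0,0,0): the formula yields 0, h is 1.
(iv) fails at (1,0,0,1): the formula yields 1, h is 0.
(ii) is the remaining candidate, and it agrees with h on all 16 inputs.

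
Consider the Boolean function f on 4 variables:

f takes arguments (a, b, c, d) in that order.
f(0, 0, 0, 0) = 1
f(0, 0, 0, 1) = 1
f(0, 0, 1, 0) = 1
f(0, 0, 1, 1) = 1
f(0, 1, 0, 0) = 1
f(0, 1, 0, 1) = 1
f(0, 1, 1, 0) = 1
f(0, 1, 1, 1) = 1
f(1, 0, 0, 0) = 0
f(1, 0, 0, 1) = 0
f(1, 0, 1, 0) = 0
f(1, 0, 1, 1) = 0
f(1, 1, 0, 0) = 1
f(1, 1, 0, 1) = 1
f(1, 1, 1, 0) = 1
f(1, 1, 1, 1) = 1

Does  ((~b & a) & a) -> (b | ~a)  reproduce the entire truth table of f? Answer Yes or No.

Test each input against both f and the formula:
  a=0, b=0, c=0, d=0: formula gives 1, f = 1 ✓
  a=0, b=0, c=0, d=1: formula gives 1, f = 1 ✓
  a=0, b=0, c=1, d=0: formula gives 1, f = 1 ✓
  a=0, b=0, c=1, d=1: formula gives 1, f = 1 ✓
  … (the remaining 12 rows also agree.)
All 16 rows match — the expression computes f exactly.

Yes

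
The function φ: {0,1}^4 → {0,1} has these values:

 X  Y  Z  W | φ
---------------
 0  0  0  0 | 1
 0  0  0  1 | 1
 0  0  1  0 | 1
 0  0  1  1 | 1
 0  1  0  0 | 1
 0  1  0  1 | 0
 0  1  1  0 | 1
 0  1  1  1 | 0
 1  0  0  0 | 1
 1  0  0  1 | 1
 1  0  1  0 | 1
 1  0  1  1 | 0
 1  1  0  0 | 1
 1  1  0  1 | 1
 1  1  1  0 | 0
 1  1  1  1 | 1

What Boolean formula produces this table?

There are just 4 zero rows: (0,1,0,1), (0,1,1,1), (1,0,1,1), (1,1,1,0). Their minterms are ¬X·Y·¬Z·W, ¬X·Y·Z·W, X·¬Y·Z·W, X·Y·Z·¬W; the OR of those covers precisely the 0-outputs, and negating it yields φ.

φ(X, Y, Z, W) = NOT ((((((NOT X AND Y) AND NOT Z) AND W) OR (((NOT X AND Y) AND Z) AND W)) OR (((X AND NOT Y) AND Z) AND W)) OR (((X AND Y) AND Z) AND NOT W))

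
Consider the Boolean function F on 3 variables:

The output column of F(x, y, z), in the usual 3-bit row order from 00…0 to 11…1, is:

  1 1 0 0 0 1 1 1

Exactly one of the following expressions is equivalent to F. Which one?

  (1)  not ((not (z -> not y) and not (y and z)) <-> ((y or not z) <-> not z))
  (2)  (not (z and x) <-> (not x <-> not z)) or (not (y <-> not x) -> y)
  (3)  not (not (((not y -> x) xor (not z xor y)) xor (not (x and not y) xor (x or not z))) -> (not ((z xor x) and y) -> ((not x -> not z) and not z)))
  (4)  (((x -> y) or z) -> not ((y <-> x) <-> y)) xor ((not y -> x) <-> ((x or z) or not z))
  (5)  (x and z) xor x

4

(1) fails at (0,1,0): the formula yields 1, F is 0.
(2) fails at (0,0,1): the formula yields 0, F is 1.
(3) fails at (0,0,0): the formula yields 0, F is 1.
(5) fails at (0,0,0): the formula yields 0, F is 1.
(4) is the remaining candidate, and it agrees with F on all 8 inputs.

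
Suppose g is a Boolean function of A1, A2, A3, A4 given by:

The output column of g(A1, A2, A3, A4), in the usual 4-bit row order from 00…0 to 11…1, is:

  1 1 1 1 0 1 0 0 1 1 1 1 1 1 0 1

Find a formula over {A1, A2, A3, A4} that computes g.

g(A1, A2, A3, A4) = ~((((((~A1 & A2) & ~A3) & ~A4) | (((~A1 & A2) & A3) & ~A4)) | (((~A1 & A2) & A3) & A4)) | (((A1 & A2) & A3) & ~A4))

g is 0 on only 4 rows — (0,1,0,0), (0,1,1,0), (0,1,1,1), (1,1,1,0). Writing each as a minterm (¬A1·A2·¬A3·¬A4, ¬A1·A2·A3·¬A4, ¬A1·A2·A3·A4, A1·A2·A3·¬A4) and OR-ing them characterizes exactly where g=0, so g is the negation of that disjunction.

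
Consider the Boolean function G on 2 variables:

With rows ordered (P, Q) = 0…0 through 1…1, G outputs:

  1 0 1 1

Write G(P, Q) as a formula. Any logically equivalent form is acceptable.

G(P, Q) = Q -> P

This is Q → P (false only at 0,1).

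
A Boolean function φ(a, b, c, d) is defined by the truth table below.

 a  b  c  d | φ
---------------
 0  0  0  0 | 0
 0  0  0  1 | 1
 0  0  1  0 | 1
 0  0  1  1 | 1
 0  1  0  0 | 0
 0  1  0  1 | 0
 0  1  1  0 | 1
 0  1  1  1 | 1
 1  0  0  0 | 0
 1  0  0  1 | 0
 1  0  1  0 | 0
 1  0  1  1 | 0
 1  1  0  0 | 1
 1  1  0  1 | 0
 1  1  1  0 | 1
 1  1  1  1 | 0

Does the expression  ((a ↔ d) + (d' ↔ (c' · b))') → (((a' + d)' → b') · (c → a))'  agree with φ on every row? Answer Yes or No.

Yes

Test each input against both φ and the formula:
  a=0, b=0, c=0, d=0: formula gives 0, φ = 0 ✓
  a=0, b=0, c=0, d=1: formula gives 1, φ = 1 ✓
  a=0, b=0, c=1, d=0: formula gives 1, φ = 1 ✓
  a=0, b=0, c=1, d=1: formula gives 1, φ = 1 ✓
  … (the remaining 12 rows also agree.)
Every row agrees, so the formula is equivalent.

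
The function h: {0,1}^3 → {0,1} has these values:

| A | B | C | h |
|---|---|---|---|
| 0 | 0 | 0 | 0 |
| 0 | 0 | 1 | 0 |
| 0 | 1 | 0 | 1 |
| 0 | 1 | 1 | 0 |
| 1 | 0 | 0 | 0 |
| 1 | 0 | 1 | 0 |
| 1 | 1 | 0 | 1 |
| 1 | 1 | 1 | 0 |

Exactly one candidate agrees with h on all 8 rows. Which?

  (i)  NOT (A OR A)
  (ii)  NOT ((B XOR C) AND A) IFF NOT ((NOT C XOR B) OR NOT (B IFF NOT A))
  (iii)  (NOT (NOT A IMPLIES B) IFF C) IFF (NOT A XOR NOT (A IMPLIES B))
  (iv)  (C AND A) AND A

ii

(i): at (0,0,0) it gives 1, but h = 0 — eliminated.
(iii): at (0,0,1) it gives 1, but h = 0 — eliminated.
(iv): at (0,1,0) it gives 0, but h = 1 — eliminated.
That leaves (ii). Evaluating it on every row reproduces the table of h exactly.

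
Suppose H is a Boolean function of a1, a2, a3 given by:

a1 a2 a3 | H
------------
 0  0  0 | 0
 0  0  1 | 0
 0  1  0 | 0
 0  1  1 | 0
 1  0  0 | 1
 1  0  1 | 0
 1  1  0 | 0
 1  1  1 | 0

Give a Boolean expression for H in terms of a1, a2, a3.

H(a1, a2, a3) = (a1 and not a2) and not a3

Only row (1,0,0) gives 1. That row's minterm a1·¬a2·¬a3 is H directly.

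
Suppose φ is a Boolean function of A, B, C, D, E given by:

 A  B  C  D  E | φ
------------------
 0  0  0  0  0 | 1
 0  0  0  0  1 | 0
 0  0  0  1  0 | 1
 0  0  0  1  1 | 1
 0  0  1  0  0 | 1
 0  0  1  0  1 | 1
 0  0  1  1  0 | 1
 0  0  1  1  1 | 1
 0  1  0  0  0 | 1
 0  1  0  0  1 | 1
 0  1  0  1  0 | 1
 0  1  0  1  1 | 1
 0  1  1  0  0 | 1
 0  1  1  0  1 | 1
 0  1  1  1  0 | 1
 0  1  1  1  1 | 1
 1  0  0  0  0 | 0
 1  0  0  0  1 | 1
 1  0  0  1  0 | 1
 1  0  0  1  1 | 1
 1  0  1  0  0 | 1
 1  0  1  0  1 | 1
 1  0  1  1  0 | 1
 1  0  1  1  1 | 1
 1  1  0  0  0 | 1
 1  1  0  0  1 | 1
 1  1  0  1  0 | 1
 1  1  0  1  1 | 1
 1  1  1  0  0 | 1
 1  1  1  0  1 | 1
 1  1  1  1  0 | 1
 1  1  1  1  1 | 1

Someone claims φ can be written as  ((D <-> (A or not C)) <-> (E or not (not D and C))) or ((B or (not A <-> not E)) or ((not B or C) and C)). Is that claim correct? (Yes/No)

Check the formula against φ row by row:
  A=0, B=0, C=0, D=0, E=0: formula gives 1, φ = 1 ✓
  A=0, B=0, C=0, D=0, E=1: formula gives 0, φ = 0 ✓
  A=0, B=0, C=0, D=1, E=0: formula gives 1, φ = 1 ✓
  A=0, B=0, C=0, D=1, E=1: formula gives 1, φ = 1 ✓
  …and likewise for the remaining 28 rows.
Every row agrees, so the formula is equivalent.

Yes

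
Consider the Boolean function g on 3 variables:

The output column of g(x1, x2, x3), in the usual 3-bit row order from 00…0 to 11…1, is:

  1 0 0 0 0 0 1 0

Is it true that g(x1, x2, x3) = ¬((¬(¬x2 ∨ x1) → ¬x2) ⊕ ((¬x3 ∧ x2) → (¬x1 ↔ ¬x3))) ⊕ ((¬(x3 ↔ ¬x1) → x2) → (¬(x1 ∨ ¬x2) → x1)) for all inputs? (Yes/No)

Evaluate ¬((¬(¬x2 ∨ x1) → ¬x2) ⊕ ((¬x3 ∧ x2) → (¬x1 ↔ ¬x3))) ⊕ ((¬(x3 ↔ ¬x1) → x2) → (¬(x1 ∨ ¬x2) → x1)) on each row and compare to g:
  x1=0, x2=0, x3=0: formula gives 0, but g = 1 ✗
A single disagreement suffices: at (0,0,0) they differ, so the formula does not compute g.

No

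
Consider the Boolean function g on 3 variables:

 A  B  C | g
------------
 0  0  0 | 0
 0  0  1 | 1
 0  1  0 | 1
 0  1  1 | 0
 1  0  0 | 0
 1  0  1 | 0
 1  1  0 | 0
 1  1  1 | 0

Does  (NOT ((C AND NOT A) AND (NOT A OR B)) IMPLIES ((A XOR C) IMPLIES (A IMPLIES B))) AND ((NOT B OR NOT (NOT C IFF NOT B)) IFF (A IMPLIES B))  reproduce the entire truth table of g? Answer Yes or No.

Test each input against both g and the formula:
  A=0, B=0, C=0: formula gives 1, but g = 0 ✗
Row (0,0,0) is a counterexample, so the formula is not equivalent to g.

No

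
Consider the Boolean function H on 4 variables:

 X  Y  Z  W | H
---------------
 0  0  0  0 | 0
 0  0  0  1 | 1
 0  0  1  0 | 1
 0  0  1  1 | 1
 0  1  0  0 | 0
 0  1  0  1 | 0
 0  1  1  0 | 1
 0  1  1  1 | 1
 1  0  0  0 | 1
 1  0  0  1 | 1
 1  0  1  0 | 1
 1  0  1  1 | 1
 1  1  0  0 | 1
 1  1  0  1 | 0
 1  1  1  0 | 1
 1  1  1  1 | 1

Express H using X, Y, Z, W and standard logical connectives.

H is 0 on only 4 rows — (0,0,0,0), (0,1,0,0), (0,1,0,1), (1,1,0,1). Writing each as a minterm (¬X·¬Y·¬Z·¬W, ¬X·Y·¬Z·¬W, ¬X·Y·¬Z·W, X·Y·¬Z·W) and OR-ing them characterizes exactly where H=0, so H is the negation of that disjunction.

H(X, Y, Z, W) = NOT ((((((NOT X AND NOT Y) AND NOT Z) AND NOT W) OR (((NOT X AND Y) AND NOT Z) AND NOT W)) OR (((NOT X AND Y) AND NOT Z) AND W)) OR (((X AND Y) AND NOT Z) AND W))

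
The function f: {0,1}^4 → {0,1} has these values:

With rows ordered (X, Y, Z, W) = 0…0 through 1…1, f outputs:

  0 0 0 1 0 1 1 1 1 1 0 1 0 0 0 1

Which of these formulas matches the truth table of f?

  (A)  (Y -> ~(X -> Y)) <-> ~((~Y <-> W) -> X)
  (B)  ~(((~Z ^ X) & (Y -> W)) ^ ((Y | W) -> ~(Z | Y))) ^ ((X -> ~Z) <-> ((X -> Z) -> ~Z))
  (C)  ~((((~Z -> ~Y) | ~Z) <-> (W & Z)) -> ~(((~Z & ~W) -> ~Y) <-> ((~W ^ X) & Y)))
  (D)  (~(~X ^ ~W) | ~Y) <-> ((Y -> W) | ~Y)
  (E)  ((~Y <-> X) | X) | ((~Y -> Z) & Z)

B

(A): at (0,0,0,1) it gives 1, but f = 0 — eliminated.
(C): at (0,0,1,1) it gives 0, but f = 1 — eliminated.
(D): at (0,0,0,0) it gives 1, but f = 0 — eliminated.
(E): at (0,0,1,0) it gives 1, but f = 0 — eliminated.
Only (B) survives; checking it on all 16 rows confirms it matches f.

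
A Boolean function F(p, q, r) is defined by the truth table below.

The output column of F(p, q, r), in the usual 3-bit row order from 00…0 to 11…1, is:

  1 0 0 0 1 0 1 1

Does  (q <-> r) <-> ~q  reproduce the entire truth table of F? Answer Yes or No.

No

Evaluate (q <-> r) <-> ~q on each row and compare to F:
  p=0, q=0, r=0: formula gives 1, F = 1 ✓
  p=0, q=0, r=1: formula gives 0, F = 0 ✓
  p=0, q=1, r=0: formula gives 1, but F = 0 ✗
A single disagreement suffices: at (0,1,0) they differ, so the formula does not compute F.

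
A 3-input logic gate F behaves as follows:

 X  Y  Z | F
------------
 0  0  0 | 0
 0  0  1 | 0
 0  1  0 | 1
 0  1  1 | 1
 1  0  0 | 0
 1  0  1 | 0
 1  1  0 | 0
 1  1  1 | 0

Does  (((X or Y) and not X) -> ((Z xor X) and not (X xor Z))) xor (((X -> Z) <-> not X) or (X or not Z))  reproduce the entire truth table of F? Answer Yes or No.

Test each input against both F and the formula:
  X=0, Y=0, Z=0: formula gives 0, F = 0 ✓
  X=0, Y=0, Z=1: formula gives 0, F = 0 ✓
  X=0, Y=1, Z=0: formula gives 1, F = 1 ✓
  X=0, Y=1, Z=1: formula gives 1, F = 1 ✓
  X=1, Y=0, Z=0: formula gives 0, F = 0 ✓
  … (the remaining 3 rows also agree.)
Every row agrees, so the formula is equivalent.

Yes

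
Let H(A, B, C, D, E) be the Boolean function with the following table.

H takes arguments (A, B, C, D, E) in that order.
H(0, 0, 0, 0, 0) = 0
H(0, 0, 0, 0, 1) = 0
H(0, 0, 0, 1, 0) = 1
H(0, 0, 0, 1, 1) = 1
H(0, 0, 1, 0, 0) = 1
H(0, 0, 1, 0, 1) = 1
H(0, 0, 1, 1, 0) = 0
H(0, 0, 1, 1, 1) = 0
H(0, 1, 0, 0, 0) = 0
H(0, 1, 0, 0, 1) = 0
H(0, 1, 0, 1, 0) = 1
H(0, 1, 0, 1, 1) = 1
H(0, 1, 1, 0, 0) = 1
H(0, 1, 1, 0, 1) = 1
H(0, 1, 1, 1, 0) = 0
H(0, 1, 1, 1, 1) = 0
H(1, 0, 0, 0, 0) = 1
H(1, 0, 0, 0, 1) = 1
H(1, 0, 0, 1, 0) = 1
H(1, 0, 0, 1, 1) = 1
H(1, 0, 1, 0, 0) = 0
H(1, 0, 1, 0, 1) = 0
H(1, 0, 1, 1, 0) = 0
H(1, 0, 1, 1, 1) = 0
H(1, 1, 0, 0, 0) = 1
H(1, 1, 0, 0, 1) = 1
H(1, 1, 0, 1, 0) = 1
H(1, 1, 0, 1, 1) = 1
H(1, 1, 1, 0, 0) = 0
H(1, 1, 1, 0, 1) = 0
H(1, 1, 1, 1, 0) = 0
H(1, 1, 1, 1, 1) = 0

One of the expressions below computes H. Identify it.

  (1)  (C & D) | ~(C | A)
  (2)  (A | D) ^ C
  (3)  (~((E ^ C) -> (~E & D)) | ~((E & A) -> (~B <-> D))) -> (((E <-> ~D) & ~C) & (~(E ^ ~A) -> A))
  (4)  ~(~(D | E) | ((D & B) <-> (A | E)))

(1) disagrees with H on (0,0,0,0,0) (formula → 1, table → 0); rule it out.
(3) disagrees with H on (0,0,0,0,0) (formula → 1, table → 0); rule it out.
(4) disagrees with H on (0,0,0,0,1) (formula → 1, table → 0); rule it out.
Only (2) survives; checking it on all 32 rows confirms it matches H.

2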